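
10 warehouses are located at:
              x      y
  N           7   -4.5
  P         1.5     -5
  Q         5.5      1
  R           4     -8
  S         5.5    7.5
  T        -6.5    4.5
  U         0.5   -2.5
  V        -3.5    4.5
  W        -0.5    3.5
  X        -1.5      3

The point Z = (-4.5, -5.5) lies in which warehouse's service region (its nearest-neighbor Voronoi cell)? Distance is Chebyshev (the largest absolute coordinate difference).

d(Z,N) = max(11.5, 1) = 11.5
d(Z,P) = max(6, 0.5) = 6
d(Z,Q) = max(10, 6.5) = 10
d(Z,R) = max(8.5, 2.5) = 8.5
d(Z,S) = max(10, 13) = 13
d(Z,T) = max(2, 10) = 10
d(Z,U) = max(5, 3) = 5
d(Z,V) = max(1, 10) = 10
d(Z,W) = max(4, 9) = 9
d(Z,X) = max(3, 8.5) = 8.5
U is nearest.

U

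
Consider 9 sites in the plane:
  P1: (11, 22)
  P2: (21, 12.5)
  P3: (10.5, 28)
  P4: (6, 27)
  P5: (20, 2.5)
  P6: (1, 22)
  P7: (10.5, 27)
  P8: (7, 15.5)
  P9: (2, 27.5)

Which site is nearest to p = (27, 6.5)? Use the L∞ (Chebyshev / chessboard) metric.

P2

d(p,P1) = max(16, 15.5) = 16
d(p,P2) = max(6, 6) = 6
d(p,P3) = max(16.5, 21.5) = 21.5
d(p,P4) = max(21, 20.5) = 21
d(p,P5) = max(7, 4) = 7
d(p,P6) = max(26, 15.5) = 26
d(p,P7) = max(16.5, 20.5) = 20.5
d(p,P8) = max(20, 9) = 20
d(p,P9) = max(25, 21) = 25
Minimum is at P2.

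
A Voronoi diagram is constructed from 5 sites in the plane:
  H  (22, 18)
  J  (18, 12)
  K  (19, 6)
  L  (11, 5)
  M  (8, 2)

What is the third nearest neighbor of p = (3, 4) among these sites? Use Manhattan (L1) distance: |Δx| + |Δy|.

d(p,H) = 19 + 14 = 33
d(p,J) = 15 + 8 = 23
d(p,K) = 16 + 2 = 18
d(p,L) = 8 + 1 = 9
d(p,M) = 5 + 2 = 7
Sorted ascending: M, L, K, J, … — the third-nearest is K.

K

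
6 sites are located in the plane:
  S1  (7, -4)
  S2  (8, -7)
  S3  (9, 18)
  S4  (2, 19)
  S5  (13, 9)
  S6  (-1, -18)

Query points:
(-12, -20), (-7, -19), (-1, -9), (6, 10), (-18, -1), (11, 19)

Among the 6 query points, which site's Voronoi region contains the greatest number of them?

S6

(-12, -20) — d² to each: S1:617, S2:569, S3:1885, S4:1717, S5:1466, S6:125 → nearest is S6
(-7, -19) — d² to each: S1:421, S2:369, S3:1625, S4:1525, S5:1184, S6:37 → nearest is S6
(-1, -9) — d² to each: S1:89, S2:85, S3:829, S4:793, S5:520, S6:81 → nearest is S6
(6, 10) — d² to each: S1:197, S2:293, S3:73, S4:97, S5:50, S6:833 → nearest is S5
(-18, -1) — d² to each: S1:634, S2:712, S3:1090, S4:800, S5:1061, S6:578 → nearest is S6
(11, 19) — d² to each: S1:545, S2:685, S3:5, S4:81, S5:104, S6:1513 → nearest is S3
Tally — S3:1, S5:1, S6:4. S6 captures the most (4).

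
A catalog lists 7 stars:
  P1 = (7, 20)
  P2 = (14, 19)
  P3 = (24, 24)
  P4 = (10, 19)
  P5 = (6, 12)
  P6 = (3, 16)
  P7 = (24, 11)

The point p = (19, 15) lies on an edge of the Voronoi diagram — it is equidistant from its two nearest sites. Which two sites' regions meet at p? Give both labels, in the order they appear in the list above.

Squared distances from p to each site:
|pP1|² = (19−7)² + (15−20)² = 144 + 25 = 169
|pP2|² = (19−14)² + (15−19)² = 25 + 16 = 41
|pP3|² = (19−24)² + (15−24)² = 25 + 81 = 106
|pP4|² = (19−10)² + (15−19)² = 81 + 16 = 97
|pP5|² = (19−6)² + (15−12)² = 169 + 9 = 178
|pP6|² = (19−3)² + (15−16)² = 256 + 1 = 257
|pP7|² = (19−24)² + (15−11)² = 25 + 16 = 41
p is equidistant from P2 and P7 (both at squared distance 41), and every other site is strictly farther — so p lies on the P2–P7 Voronoi edge.

P2 and P7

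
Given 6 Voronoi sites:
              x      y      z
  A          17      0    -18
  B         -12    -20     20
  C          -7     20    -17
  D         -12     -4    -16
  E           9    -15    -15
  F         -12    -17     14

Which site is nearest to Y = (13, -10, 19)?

Squared Euclidean distances:
|YA|² = (13−17)² + (-10−0)² + (19−(-18))² = 16 + 100 + 1369 = 1485
|YB|² = (13−(-12))² + (-10−(-20))² + (19−20)² = 625 + 100 + 1 = 726
|YC|² = (13−(-7))² + (-10−20)² + (19−(-17))² = 400 + 900 + 1296 = 2596
|YD|² = (13−(-12))² + (-10−(-4))² + (19−(-16))² = 625 + 36 + 1225 = 1886
|YE|² = (13−9)² + (-10−(-15))² + (19−(-15))² = 16 + 25 + 1156 = 1197
|YF|² = (13−(-12))² + (-10−(-17))² + (19−14)² = 625 + 49 + 25 = 699
The smallest is to F, so Y lies in the Voronoi region of F.

F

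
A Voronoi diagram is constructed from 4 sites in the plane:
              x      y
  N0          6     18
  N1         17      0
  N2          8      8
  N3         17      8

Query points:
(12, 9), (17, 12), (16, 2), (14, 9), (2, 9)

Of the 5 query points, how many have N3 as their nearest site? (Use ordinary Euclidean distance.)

(12, 9) — d² to each: N0:117, N1:106, N2:17, N3:26 → nearest is N2
(17, 12) — d² to each: N0:157, N1:144, N2:97, N3:16 → nearest is N3
(16, 2) — d² to each: N0:356, N1:5, N2:100, N3:37 → nearest is N1
(14, 9) — d² to each: N0:145, N1:90, N2:37, N3:10 → nearest is N3
(2, 9) — d² to each: N0:97, N1:306, N2:37, N3:226 → nearest is N2
2 of the 5 points have N3 as nearest.

2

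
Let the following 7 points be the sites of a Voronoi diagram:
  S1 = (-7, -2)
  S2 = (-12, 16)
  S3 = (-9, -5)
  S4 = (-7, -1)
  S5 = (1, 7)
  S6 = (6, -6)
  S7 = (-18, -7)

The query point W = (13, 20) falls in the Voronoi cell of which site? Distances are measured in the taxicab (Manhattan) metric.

d(W,S1) = 20 + 22 = 42
d(W,S2) = 25 + 4 = 29
d(W,S3) = 22 + 25 = 47
d(W,S4) = 20 + 21 = 41
d(W,S5) = 12 + 13 = 25
d(W,S6) = 7 + 26 = 33
d(W,S7) = 31 + 27 = 58
Minimum is at S5.

S5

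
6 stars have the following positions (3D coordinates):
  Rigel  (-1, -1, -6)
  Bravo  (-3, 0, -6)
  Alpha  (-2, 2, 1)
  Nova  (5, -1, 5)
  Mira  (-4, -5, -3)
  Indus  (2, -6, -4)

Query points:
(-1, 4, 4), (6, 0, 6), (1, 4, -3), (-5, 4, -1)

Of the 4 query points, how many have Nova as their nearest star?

1

(-1, 4, 4) — d² to each: Rigel:125, Bravo:120, Alpha:14, Nova:62, Mira:139, Indus:173 → nearest is Alpha
(6, 0, 6) — d² to each: Rigel:194, Bravo:225, Alpha:93, Nova:3, Mira:206, Indus:152 → nearest is Nova
(1, 4, -3) — d² to each: Rigel:38, Bravo:41, Alpha:29, Nova:105, Mira:106, Indus:102 → nearest is Alpha
(-5, 4, -1) — d² to each: Rigel:66, Bravo:45, Alpha:17, Nova:161, Mira:86, Indus:158 → nearest is Alpha
1 of the 4 points has Nova as nearest.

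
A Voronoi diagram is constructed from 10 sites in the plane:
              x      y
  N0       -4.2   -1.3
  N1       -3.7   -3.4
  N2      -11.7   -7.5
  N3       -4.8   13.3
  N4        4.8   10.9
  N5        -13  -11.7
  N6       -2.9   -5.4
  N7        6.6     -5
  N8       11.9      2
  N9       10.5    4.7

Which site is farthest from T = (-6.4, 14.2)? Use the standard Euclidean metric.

Since √ is increasing, it suffices to compare squared distances:
|TN0|² = (-6.4−(-4.2))² + (14.2−(-1.3))² = 4.84 + 240.25 = 245.09
|TN1|² = (-6.4−(-3.7))² + (14.2−(-3.4))² = 7.29 + 309.76 = 317.05
|TN2|² = (-6.4−(-11.7))² + (14.2−(-7.5))² = 28.09 + 470.89 = 498.98
|TN3|² = (-6.4−(-4.8))² + (14.2−13.3)² = 2.56 + 0.81 = 3.37
|TN4|² = (-6.4−4.8)² + (14.2−10.9)² = 125.44 + 10.89 = 136.33
|TN5|² = (-6.4−(-13))² + (14.2−(-11.7))² = 43.56 + 670.81 = 714.37
|TN6|² = (-6.4−(-2.9))² + (14.2−(-5.4))² = 12.25 + 384.16 = 396.41
|TN7|² = (-6.4−6.6)² + (14.2−(-5))² = 169 + 368.64 = 537.64
|TN8|² = (-6.4−11.9)² + (14.2−2)² = 334.89 + 148.84 = 483.73
|TN9|² = (-6.4−10.5)² + (14.2−4.7)² = 285.61 + 90.25 = 375.86
The largest is to N5.

N5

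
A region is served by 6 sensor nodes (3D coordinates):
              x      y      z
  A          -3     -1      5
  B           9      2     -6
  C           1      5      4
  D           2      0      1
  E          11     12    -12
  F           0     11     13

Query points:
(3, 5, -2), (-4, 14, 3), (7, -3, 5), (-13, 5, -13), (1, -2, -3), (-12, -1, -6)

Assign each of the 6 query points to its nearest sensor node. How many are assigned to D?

(3, 5, -2) — d² to each: A:121, B:61, C:40, D:35, E:213, F:270 → nearest is D
(-4, 14, 3) — d² to each: A:230, B:394, C:107, D:236, E:454, F:125 → nearest is C
(7, -3, 5) — d² to each: A:104, B:150, C:101, D:50, E:530, F:309 → nearest is D
(-13, 5, -13) — d² to each: A:460, B:542, C:485, D:446, E:626, F:881 → nearest is D
(1, -2, -3) — d² to each: A:81, B:89, C:98, D:21, E:377, F:426 → nearest is D
(-12, -1, -6) — d² to each: A:202, B:450, C:305, D:246, E:734, F:649 → nearest is A
4 of the 6 points have D as nearest.

4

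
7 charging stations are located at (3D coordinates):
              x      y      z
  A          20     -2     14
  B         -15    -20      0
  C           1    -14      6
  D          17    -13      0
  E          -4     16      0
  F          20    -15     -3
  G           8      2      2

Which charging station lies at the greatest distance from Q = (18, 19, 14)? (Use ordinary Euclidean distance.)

B

Compare squared distances (the ordering matches that of the actual distances):
|QA|² = (18−20)² + (19−(-2))² + (14−14)² = 4 + 441 + 0 = 445
|QB|² = (18−(-15))² + (19−(-20))² + (14−0)² = 1089 + 1521 + 196 = 2806
|QC|² = (18−1)² + (19−(-14))² + (14−6)² = 289 + 1089 + 64 = 1442
|QD|² = (18−17)² + (19−(-13))² + (14−0)² = 1 + 1024 + 196 = 1221
|QE|² = (18−(-4))² + (19−16)² + (14−0)² = 484 + 9 + 196 = 689
|QF|² = (18−20)² + (19−(-15))² + (14−(-3))² = 4 + 1156 + 289 = 1449
|QG|² = (18−8)² + (19−2)² + (14−2)² = 100 + 289 + 144 = 533
The largest is to B.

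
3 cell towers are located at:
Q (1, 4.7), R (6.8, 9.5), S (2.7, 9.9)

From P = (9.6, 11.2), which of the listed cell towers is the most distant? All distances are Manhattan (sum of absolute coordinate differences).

d(P,Q) = |9.6−1| + |11.2−4.7| = 8.6 + 6.5 = 15.1
d(P,R) = |9.6−6.8| + |11.2−9.5| = 2.8 + 1.7 = 4.5
d(P,S) = |9.6−2.7| + |11.2−9.9| = 6.9 + 1.3 = 8.2
The largest is to Q.

Q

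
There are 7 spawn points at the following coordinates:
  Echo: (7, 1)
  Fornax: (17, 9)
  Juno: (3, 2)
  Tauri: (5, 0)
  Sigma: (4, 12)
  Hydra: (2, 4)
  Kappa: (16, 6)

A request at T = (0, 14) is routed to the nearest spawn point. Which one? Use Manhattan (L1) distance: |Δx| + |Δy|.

d(T, Echo) = 7 + 13 = 20
d(T, Fornax) = 17 + 5 = 22
d(T, Juno) = 3 + 12 = 15
d(T, Tauri) = 5 + 14 = 19
d(T, Sigma) = 4 + 2 = 6
d(T, Hydra) = 2 + 10 = 12
d(T, Kappa) = 16 + 8 = 24
Sigma is nearest.

Sigma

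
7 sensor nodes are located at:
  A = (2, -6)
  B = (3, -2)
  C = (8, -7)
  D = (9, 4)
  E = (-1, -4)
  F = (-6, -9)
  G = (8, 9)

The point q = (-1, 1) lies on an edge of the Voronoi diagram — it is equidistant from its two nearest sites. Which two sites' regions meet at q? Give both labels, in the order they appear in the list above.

Squared distances from q to each site:
|qA|² = (-1−2)² + (1−(-6))² = 9 + 49 = 58
|qB|² = (-1−3)² + (1−(-2))² = 16 + 9 = 25
|qC|² = (-1−8)² + (1−(-7))² = 81 + 64 = 145
|qD|² = (-1−9)² + (1−4)² = 100 + 9 = 109
|qE|² = (-1−(-1))² + (1−(-4))² = 0 + 25 = 25
|qF|² = (-1−(-6))² + (1−(-9))² = 25 + 100 = 125
|qG|² = (-1−8)² + (1−9)² = 81 + 64 = 145
q is equidistant from B and E (both at squared distance 25), and every other site is strictly farther — so q lies on the B–E Voronoi edge.

B and E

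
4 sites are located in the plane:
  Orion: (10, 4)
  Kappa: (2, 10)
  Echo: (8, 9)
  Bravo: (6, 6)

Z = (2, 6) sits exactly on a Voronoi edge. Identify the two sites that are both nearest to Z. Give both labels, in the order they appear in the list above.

Squared distances from Z to each site:
d²(Z, Orion) = (2−10)² + (6−4)² = 64 + 4 = 68
d²(Z, Kappa) = (2−2)² + (6−10)² = 0 + 16 = 16
d²(Z, Echo) = (2−8)² + (6−9)² = 36 + 9 = 45
d²(Z, Bravo) = (2−6)² + (6−6)² = 16 + 0 = 16
Z is equidistant from Kappa and Bravo (both at squared distance 16), and every other site is strictly farther — so Z lies on the Kappa–Bravo Voronoi edge.

Kappa and Bravo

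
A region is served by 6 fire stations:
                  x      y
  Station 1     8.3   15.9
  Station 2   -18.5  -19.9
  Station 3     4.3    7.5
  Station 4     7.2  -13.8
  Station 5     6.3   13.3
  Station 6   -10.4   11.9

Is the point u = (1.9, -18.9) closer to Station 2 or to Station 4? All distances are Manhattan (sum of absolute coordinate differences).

d(u, Station 2) = |1.9−(-18.5)| + |-18.9−(-19.9)| = 20.4 + 1 = 21.4
d(u, Station 4) = |1.9−7.2| + |-18.9−(-13.8)| = 5.3 + 5.1 = 10.4
21.4 > 10.4, so Station 4 is closer.

Station 4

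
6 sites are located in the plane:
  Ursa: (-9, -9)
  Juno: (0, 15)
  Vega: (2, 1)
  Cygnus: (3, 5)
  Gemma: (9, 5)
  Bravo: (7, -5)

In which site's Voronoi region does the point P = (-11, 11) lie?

Juno

Compare squared distances (the ordering matches that of the actual distances):
d²(P, Ursa) = (-11−(-9))² + (11−(-9))² = 4 + 400 = 404
d²(P, Juno) = (-11−0)² + (11−15)² = 121 + 16 = 137
d²(P, Vega) = (-11−2)² + (11−1)² = 169 + 100 = 269
d²(P, Cygnus) = (-11−3)² + (11−5)² = 196 + 36 = 232
d²(P, Gemma) = (-11−9)² + (11−5)² = 400 + 36 = 436
d²(P, Bravo) = (-11−7)² + (11−(-5))² = 324 + 256 = 580
Juno is nearest.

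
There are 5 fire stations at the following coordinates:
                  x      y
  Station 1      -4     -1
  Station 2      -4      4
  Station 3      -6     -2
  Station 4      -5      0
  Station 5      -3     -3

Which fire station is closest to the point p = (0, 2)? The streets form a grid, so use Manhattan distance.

Station 2

d(p, Station 1) = |0−(-4)| + |2−(-1)| = 4 + 3 = 7
d(p, Station 2) = |0−(-4)| + |2−4| = 4 + 2 = 6
d(p, Station 3) = |0−(-6)| + |2−(-2)| = 6 + 4 = 10
d(p, Station 4) = |0−(-5)| + |2−0| = 5 + 2 = 7
d(p, Station 5) = |0−(-3)| + |2−(-3)| = 3 + 5 = 8
The smallest is to Station 2, so p lies in the Voronoi region of Station 2.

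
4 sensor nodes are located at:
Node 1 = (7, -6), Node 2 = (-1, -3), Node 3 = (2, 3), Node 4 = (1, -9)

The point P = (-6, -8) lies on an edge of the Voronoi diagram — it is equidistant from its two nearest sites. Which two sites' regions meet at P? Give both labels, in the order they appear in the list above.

Squared distances from P to each site:
d²(P, Node 1) = (-6−7)² + (-8−(-6))² = 169 + 4 = 173
d²(P, Node 2) = (-6−(-1))² + (-8−(-3))² = 25 + 25 = 50
d²(P, Node 3) = (-6−2)² + (-8−3)² = 64 + 121 = 185
d²(P, Node 4) = (-6−1)² + (-8−(-9))² = 49 + 1 = 50
P is equidistant from Node 2 and Node 4 (both at squared distance 50), and every other site is strictly farther — so P lies on the Node 2–Node 4 Voronoi edge.

Node 2 and Node 4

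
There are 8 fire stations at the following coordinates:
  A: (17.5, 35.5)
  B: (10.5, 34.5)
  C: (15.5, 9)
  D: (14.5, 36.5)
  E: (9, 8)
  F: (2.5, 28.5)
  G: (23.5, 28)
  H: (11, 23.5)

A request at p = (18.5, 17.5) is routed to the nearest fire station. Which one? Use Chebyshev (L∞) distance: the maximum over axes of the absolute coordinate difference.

H

d(p,A) = max(1, 18) = 18
d(p,B) = max(8, 17) = 17
d(p,C) = max(3, 8.5) = 8.5
d(p,D) = max(4, 19) = 19
d(p,E) = max(9.5, 9.5) = 9.5
d(p,F) = max(16, 11) = 16
d(p,G) = max(5, 10.5) = 10.5
d(p,H) = max(7.5, 6) = 7.5
H is nearest.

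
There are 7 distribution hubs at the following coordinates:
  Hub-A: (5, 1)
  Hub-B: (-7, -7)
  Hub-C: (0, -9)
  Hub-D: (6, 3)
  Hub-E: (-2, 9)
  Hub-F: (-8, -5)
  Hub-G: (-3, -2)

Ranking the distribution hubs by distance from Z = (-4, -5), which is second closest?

Compare squared distances (the ordering matches that of the actual distances):
d²(Z, Hub-A) = (-4−5)² + (-5−1)² = 81 + 36 = 117
d²(Z, Hub-B) = (-4−(-7))² + (-5−(-7))² = 9 + 4 = 13
d²(Z, Hub-C) = (-4−0)² + (-5−(-9))² = 16 + 16 = 32
d²(Z, Hub-D) = (-4−6)² + (-5−3)² = 100 + 64 = 164
d²(Z, Hub-E) = (-4−(-2))² + (-5−9)² = 4 + 196 = 200
d²(Z, Hub-F) = (-4−(-8))² + (-5−(-5))² = 16 + 0 = 16
d²(Z, Hub-G) = (-4−(-3))² + (-5−(-2))² = 1 + 9 = 10
Sorted ascending: Hub-G, Hub-B, Hub-F, … — the second-nearest is Hub-B.

Hub-B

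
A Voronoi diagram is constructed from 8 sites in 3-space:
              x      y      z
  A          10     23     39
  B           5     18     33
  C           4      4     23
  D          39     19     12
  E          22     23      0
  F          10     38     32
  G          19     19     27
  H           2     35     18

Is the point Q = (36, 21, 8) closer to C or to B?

C

Compare squared distances:
|QC|² = (36−4)² + (21−4)² + (8−23)² = 1024 + 289 + 225 = 1538
|QB|² = (36−5)² + (21−18)² + (8−33)² = 961 + 9 + 625 = 1595
1538 < 1595, so C is closer.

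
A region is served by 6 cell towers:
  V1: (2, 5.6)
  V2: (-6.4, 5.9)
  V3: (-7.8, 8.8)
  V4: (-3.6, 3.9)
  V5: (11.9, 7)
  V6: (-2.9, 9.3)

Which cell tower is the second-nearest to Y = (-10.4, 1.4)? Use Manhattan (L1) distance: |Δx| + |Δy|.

V4

d(Y,V1) = |-10.4−2| + |1.4−5.6| = 12.4 + 4.2 = 16.6
d(Y,V2) = |-10.4−(-6.4)| + |1.4−5.9| = 4 + 4.5 = 8.5
d(Y,V3) = |-10.4−(-7.8)| + |1.4−8.8| = 2.6 + 7.4 = 10
d(Y,V4) = |-10.4−(-3.6)| + |1.4−3.9| = 6.8 + 2.5 = 9.3
d(Y,V5) = |-10.4−11.9| + |1.4−7| = 22.3 + 5.6 = 27.9
d(Y,V6) = |-10.4−(-2.9)| + |1.4−9.3| = 7.5 + 7.9 = 15.4
Sorted ascending: V2, V4, V3, … — the second-nearest is V4.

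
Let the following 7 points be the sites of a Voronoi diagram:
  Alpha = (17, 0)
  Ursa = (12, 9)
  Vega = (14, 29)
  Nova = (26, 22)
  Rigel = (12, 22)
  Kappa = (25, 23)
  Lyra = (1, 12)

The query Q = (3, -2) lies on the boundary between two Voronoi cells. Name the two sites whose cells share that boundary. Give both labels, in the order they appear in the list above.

Squared distances from Q to each site:
d²(Q, Alpha) = 196 + 4 = 200
d²(Q, Ursa) = 81 + 121 = 202
d²(Q, Vega) = 121 + 961 = 1082
d²(Q, Nova) = 529 + 576 = 1105
d²(Q, Rigel) = 81 + 576 = 657
d²(Q, Kappa) = 484 + 625 = 1109
d²(Q, Lyra) = 4 + 196 = 200
Q is equidistant from Alpha and Lyra (both at squared distance 200), and every other site is strictly farther — so Q lies on the Alpha–Lyra Voronoi edge.

Alpha and Lyra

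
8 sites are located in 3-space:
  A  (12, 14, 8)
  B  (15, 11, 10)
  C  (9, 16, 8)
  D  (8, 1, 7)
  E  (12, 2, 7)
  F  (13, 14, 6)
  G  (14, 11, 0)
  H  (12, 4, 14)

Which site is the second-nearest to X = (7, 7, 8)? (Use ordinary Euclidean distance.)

E

Since √ is increasing, it suffices to compare squared distances:
|XA|² = 25 + 49 + 0 = 74
|XB|² = 64 + 16 + 4 = 84
|XC|² = 4 + 81 + 0 = 85
|XD|² = 1 + 36 + 1 = 38
|XE|² = 25 + 25 + 1 = 51
|XF|² = 36 + 49 + 4 = 89
|XG|² = 49 + 16 + 64 = 129
|XH|² = 25 + 9 + 36 = 70
Sorted ascending: D, E, H, … — the second-nearest is E.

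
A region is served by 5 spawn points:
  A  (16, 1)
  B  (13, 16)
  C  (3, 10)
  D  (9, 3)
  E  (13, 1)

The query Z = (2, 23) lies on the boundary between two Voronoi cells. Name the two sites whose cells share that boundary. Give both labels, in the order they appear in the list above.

B and C

Squared distances from Z to each site:
|ZA|² = (2−16)² + (23−1)² = 196 + 484 = 680
|ZB|² = (2−13)² + (23−16)² = 121 + 49 = 170
|ZC|² = (2−3)² + (23−10)² = 1 + 169 = 170
|ZD|² = (2−9)² + (23−3)² = 49 + 400 = 449
|ZE|² = (2−13)² + (23−1)² = 121 + 484 = 605
Z is equidistant from B and C (both at squared distance 170), and every other site is strictly farther — so Z lies on the B–C Voronoi edge.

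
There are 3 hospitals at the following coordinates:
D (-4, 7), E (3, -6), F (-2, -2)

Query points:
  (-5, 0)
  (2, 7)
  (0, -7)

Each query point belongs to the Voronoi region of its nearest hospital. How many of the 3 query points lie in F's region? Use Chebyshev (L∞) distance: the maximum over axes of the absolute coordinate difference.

(-5, 0) — d to each: D:7, E:8, F:3 → nearest is F
(2, 7) — d to each: D:6, E:13, F:9 → nearest is D
(0, -7) — d to each: D:14, E:3, F:5 → nearest is E
1 of the 3 points has F as nearest.

1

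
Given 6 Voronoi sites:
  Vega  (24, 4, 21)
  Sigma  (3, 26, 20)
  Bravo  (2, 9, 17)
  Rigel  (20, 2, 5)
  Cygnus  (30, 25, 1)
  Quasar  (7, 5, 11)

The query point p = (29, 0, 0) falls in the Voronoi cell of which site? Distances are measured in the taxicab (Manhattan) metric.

d(p, Vega) = |29−24| + |0−4| + |0−21| = 5 + 4 + 21 = 30
d(p, Sigma) = |29−3| + |0−26| + |0−20| = 26 + 26 + 20 = 72
d(p, Bravo) = |29−2| + |0−9| + |0−17| = 27 + 9 + 17 = 53
d(p, Rigel) = |29−20| + |0−2| + |0−5| = 9 + 2 + 5 = 16
d(p, Cygnus) = |29−30| + |0−25| + |0−1| = 1 + 25 + 1 = 27
d(p, Quasar) = |29−7| + |0−5| + |0−11| = 22 + 5 + 11 = 38
Rigel is nearest.

Rigel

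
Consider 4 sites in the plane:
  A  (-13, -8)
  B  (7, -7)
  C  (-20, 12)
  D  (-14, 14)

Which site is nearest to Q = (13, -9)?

Compare squared distances (the ordering matches that of the actual distances):
|QA|² = 676 + 1 = 677
|QB|² = 36 + 4 = 40
|QC|² = 1089 + 441 = 1530
|QD|² = 729 + 529 = 1258
B is nearest.

B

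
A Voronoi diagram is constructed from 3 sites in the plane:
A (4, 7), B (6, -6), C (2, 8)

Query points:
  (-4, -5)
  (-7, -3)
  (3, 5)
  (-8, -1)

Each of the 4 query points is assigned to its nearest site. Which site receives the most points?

(-4, -5) — d² to each: A:208, B:101, C:205 → nearest is B
(-7, -3) — d² to each: A:221, B:178, C:202 → nearest is B
(3, 5) — d² to each: A:5, B:130, C:10 → nearest is A
(-8, -1) — d² to each: A:208, B:221, C:181 → nearest is C
Tally — A:1, B:2, C:1. B captures the most (2).

B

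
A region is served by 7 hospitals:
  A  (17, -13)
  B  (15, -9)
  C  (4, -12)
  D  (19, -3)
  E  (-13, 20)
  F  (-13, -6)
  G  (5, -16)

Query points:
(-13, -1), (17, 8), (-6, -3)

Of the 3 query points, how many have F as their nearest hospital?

2

(-13, -1) — d² to each: A:1044, B:848, C:410, D:1028, E:441, F:25, G:549 → nearest is F
(17, 8) — d² to each: A:441, B:293, C:569, D:125, E:1044, F:1096, G:720 → nearest is D
(-6, -3) — d² to each: A:629, B:477, C:181, D:625, E:578, F:58, G:290 → nearest is F
2 of the 3 points have F as nearest.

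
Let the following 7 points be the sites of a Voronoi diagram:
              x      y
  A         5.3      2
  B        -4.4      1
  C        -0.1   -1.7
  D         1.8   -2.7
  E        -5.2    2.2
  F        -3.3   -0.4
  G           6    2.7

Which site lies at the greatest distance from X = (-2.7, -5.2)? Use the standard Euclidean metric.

G

Since √ is increasing, it suffices to compare squared distances:
|XA|² = 64 + 51.84 = 115.84
|XB|² = 2.89 + 38.44 = 41.33
|XC|² = 6.76 + 12.25 = 19.01
|XD|² = 20.25 + 6.25 = 26.5
|XE|² = 6.25 + 54.76 = 61.01
|XF|² = 0.36 + 23.04 = 23.4
|XG|² = 75.69 + 62.41 = 138.1
The largest is to G.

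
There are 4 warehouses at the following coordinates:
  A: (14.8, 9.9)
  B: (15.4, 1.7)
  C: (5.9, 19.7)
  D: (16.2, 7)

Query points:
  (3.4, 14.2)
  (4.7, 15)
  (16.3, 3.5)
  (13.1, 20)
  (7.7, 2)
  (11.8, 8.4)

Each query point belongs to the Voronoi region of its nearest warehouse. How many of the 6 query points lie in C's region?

(3.4, 14.2) — d² to each: A:148.45, B:300.25, C:36.5, D:215.68 → nearest is C
(4.7, 15) — d² to each: A:128.02, B:291.38, C:23.53, D:196.25 → nearest is C
(16.3, 3.5) — d² to each: A:43.21, B:4.05, C:370.6, D:12.26 → nearest is B
(13.1, 20) — d² to each: A:104.9, B:340.18, C:51.93, D:178.61 → nearest is C
(7.7, 2) — d² to each: A:112.82, B:59.38, C:316.53, D:97.25 → nearest is B
(11.8, 8.4) — d² to each: A:11.25, B:57.85, C:162.5, D:21.32 → nearest is A
3 of the 6 points have C as nearest.

3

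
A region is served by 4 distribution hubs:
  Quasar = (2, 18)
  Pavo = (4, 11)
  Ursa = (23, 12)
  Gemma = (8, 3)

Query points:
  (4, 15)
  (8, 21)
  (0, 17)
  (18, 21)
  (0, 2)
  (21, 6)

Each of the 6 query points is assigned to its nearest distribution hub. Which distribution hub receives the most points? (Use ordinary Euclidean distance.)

Quasar

(4, 15) — d² to each: Quasar:13, Pavo:16, Ursa:370, Gemma:160 → nearest is Quasar
(8, 21) — d² to each: Quasar:45, Pavo:116, Ursa:306, Gemma:324 → nearest is Quasar
(0, 17) — d² to each: Quasar:5, Pavo:52, Ursa:554, Gemma:260 → nearest is Quasar
(18, 21) — d² to each: Quasar:265, Pavo:296, Ursa:106, Gemma:424 → nearest is Ursa
(0, 2) — d² to each: Quasar:260, Pavo:97, Ursa:629, Gemma:65 → nearest is Gemma
(21, 6) — d² to each: Quasar:505, Pavo:314, Ursa:40, Gemma:178 → nearest is Ursa
Tally — Quasar:3, Ursa:2, Gemma:1. Quasar captures the most (3).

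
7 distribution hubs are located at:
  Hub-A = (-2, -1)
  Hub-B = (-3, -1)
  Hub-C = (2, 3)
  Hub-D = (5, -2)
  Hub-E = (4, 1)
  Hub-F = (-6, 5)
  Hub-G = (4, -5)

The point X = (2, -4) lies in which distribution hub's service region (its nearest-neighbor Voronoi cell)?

Since √ is increasing, it suffices to compare squared distances:
d²(X, Hub-A) = (2−(-2))² + (-4−(-1))² = 16 + 9 = 25
d²(X, Hub-B) = (2−(-3))² + (-4−(-1))² = 25 + 9 = 34
d²(X, Hub-C) = (2−2)² + (-4−3)² = 0 + 49 = 49
d²(X, Hub-D) = (2−5)² + (-4−(-2))² = 9 + 4 = 13
d²(X, Hub-E) = (2−4)² + (-4−1)² = 4 + 25 = 29
d²(X, Hub-F) = (2−(-6))² + (-4−5)² = 64 + 81 = 145
d²(X, Hub-G) = (2−4)² + (-4−(-5))² = 4 + 1 = 5
Minimum is at Hub-G.

Hub-G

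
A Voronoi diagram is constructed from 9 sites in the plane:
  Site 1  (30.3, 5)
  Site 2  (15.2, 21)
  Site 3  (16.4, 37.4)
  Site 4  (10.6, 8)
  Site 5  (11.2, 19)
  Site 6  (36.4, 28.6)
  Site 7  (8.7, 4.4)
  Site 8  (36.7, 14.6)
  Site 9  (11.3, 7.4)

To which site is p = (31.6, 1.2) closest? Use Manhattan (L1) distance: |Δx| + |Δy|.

d(p, Site 1) = |31.6−30.3| + |1.2−5| = 1.3 + 3.8 = 5.1
d(p, Site 2) = |31.6−15.2| + |1.2−21| = 16.4 + 19.8 = 36.2
d(p, Site 3) = |31.6−16.4| + |1.2−37.4| = 15.2 + 36.2 = 51.4
d(p, Site 4) = |31.6−10.6| + |1.2−8| = 21 + 6.8 = 27.8
d(p, Site 5) = |31.6−11.2| + |1.2−19| = 20.4 + 17.8 = 38.2
d(p, Site 6) = |31.6−36.4| + |1.2−28.6| = 4.8 + 27.4 = 32.2
d(p, Site 7) = |31.6−8.7| + |1.2−4.4| = 22.9 + 3.2 = 26.1
d(p, Site 8) = |31.6−36.7| + |1.2−14.6| = 5.1 + 13.4 = 18.5
d(p, Site 9) = |31.6−11.3| + |1.2−7.4| = 20.3 + 6.2 = 26.5
Site 1 is nearest.

Site 1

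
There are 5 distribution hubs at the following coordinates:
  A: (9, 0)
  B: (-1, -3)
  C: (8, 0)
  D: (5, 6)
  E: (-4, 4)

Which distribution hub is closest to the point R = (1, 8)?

Compare squared distances (the ordering matches that of the actual distances):
|RA|² = 64 + 64 = 128
|RB|² = 4 + 121 = 125
|RC|² = 49 + 64 = 113
|RD|² = 16 + 4 = 20
|RE|² = 25 + 16 = 41
The smallest is to D, so R lies in the Voronoi region of D.

D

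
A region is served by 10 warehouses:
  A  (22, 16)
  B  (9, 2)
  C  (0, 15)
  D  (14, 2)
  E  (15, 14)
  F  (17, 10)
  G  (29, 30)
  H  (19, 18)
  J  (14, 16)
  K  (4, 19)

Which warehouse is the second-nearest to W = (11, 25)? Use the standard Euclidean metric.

J

Since √ is increasing, it suffices to compare squared distances:
|WA|² = 121 + 81 = 202
|WB|² = 4 + 529 = 533
|WC|² = 121 + 100 = 221
|WD|² = 9 + 529 = 538
|WE|² = 16 + 121 = 137
|WF|² = 36 + 225 = 261
|WG|² = 324 + 25 = 349
|WH|² = 64 + 49 = 113
|WJ|² = 9 + 81 = 90
|WK|² = 49 + 36 = 85
Sorted ascending: K, J, H, … — the second-nearest is J.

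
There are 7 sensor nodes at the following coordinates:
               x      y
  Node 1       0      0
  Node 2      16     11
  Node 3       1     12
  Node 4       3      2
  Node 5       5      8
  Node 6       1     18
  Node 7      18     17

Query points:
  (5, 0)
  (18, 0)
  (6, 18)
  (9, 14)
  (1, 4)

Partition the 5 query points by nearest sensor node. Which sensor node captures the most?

Node 4

(5, 0) — d² to each: Node 1:25, Node 2:242, Node 3:160, Node 4:8, Node 5:64, Node 6:340, Node 7:458 → nearest is Node 4
(18, 0) — d² to each: Node 1:324, Node 2:125, Node 3:433, Node 4:229, Node 5:233, Node 6:613, Node 7:289 → nearest is Node 2
(6, 18) — d² to each: Node 1:360, Node 2:149, Node 3:61, Node 4:265, Node 5:101, Node 6:25, Node 7:145 → nearest is Node 6
(9, 14) — d² to each: Node 1:277, Node 2:58, Node 3:68, Node 4:180, Node 5:52, Node 6:80, Node 7:90 → nearest is Node 5
(1, 4) — d² to each: Node 1:17, Node 2:274, Node 3:64, Node 4:8, Node 5:32, Node 6:196, Node 7:458 → nearest is Node 4
Tally — Node 2:1, Node 4:2, Node 5:1, Node 6:1. Node 4 captures the most (2).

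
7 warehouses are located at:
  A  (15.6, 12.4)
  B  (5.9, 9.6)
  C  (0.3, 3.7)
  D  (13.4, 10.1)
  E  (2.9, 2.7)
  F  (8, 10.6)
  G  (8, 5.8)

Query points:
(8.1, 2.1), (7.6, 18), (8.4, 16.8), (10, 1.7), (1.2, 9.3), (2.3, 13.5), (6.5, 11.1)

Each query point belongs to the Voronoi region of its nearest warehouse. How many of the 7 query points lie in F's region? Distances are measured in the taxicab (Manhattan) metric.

3

(8.1, 2.1) — d to each: A:17.8, B:9.7, C:9.4, D:13.3, E:5.8, F:8.6, G:3.8 → nearest is G
(7.6, 18) — d to each: A:13.6, B:10.1, C:21.6, D:13.7, E:20, F:7.8, G:12.6 → nearest is F
(8.4, 16.8) — d to each: A:11.6, B:9.7, C:21.2, D:11.7, E:19.6, F:6.6, G:11.4 → nearest is F
(10, 1.7) — d to each: A:16.3, B:12, C:11.7, D:11.8, E:8.1, F:10.9, G:6.1 → nearest is G
(1.2, 9.3) — d to each: A:17.5, B:5, C:6.5, D:13, E:8.3, F:8.1, G:10.3 → nearest is B
(2.3, 13.5) — d to each: A:14.4, B:7.5, C:11.8, D:14.5, E:11.4, F:8.6, G:13.4 → nearest is B
(6.5, 11.1) — d to each: A:10.4, B:2.1, C:13.6, D:7.9, E:12, F:2, G:6.8 → nearest is F
3 of the 7 points have F as nearest.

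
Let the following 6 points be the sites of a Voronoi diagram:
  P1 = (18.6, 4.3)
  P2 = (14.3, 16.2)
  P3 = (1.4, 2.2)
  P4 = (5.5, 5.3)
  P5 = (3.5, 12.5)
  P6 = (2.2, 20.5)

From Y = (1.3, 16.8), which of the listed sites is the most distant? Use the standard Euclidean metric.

Since √ is increasing, it suffices to compare squared distances:
|YP1|² = (1.3−18.6)² + (16.8−4.3)² = 299.29 + 156.25 = 455.54
|YP2|² = (1.3−14.3)² + (16.8−16.2)² = 169 + 0.36 = 169.36
|YP3|² = (1.3−1.4)² + (16.8−2.2)² = 0.01 + 213.16 = 213.17
|YP4|² = (1.3−5.5)² + (16.8−5.3)² = 17.64 + 132.25 = 149.89
|YP5|² = (1.3−3.5)² + (16.8−12.5)² = 4.84 + 18.49 = 23.33
|YP6|² = (1.3−2.2)² + (16.8−20.5)² = 0.81 + 13.69 = 14.5
The largest is to P1.

P1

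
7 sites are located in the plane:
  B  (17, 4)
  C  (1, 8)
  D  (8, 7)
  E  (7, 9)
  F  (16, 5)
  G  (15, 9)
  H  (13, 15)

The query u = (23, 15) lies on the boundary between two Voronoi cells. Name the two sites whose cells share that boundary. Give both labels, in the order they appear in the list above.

Squared distances from u to each site:
|uB|² = 36 + 121 = 157
|uC|² = 484 + 49 = 533
|uD|² = 225 + 64 = 289
|uE|² = 256 + 36 = 292
|uF|² = 49 + 100 = 149
|uG|² = 64 + 36 = 100
|uH|² = 100 + 0 = 100
u is equidistant from G and H (both at squared distance 100), and every other site is strictly farther — so u lies on the G–H Voronoi edge.

G and H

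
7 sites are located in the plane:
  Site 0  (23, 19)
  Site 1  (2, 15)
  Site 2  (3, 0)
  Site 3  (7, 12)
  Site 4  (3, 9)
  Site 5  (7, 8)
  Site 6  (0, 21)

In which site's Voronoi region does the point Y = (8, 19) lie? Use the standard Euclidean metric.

Site 3

Compare squared distances (the ordering matches that of the actual distances):
d²(Y, Site 0) = (8−23)² + (19−19)² = 225 + 0 = 225
d²(Y, Site 1) = (8−2)² + (19−15)² = 36 + 16 = 52
d²(Y, Site 2) = (8−3)² + (19−0)² = 25 + 361 = 386
d²(Y, Site 3) = (8−7)² + (19−12)² = 1 + 49 = 50
d²(Y, Site 4) = (8−3)² + (19−9)² = 25 + 100 = 125
d²(Y, Site 5) = (8−7)² + (19−8)² = 1 + 121 = 122
d²(Y, Site 6) = (8−0)² + (19−21)² = 64 + 4 = 68
Site 3 is nearest.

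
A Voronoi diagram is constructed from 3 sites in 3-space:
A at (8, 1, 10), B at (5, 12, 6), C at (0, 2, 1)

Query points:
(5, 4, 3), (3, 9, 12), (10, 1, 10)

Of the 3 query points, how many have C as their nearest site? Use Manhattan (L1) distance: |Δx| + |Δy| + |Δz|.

1

(5, 4, 3) — d to each: A:13, B:11, C:9 → nearest is C
(3, 9, 12) — d to each: A:15, B:11, C:21 → nearest is B
(10, 1, 10) — d to each: A:2, B:20, C:20 → nearest is A
1 of the 3 points has C as nearest.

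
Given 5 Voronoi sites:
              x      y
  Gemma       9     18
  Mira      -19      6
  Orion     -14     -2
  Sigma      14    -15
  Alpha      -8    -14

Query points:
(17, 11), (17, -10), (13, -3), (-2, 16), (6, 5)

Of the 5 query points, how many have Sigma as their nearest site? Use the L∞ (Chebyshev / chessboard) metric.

(17, 11) — d to each: Gemma:8, Mira:36, Orion:31, Sigma:26, Alpha:25 → nearest is Gemma
(17, -10) — d to each: Gemma:28, Mira:36, Orion:31, Sigma:5, Alpha:25 → nearest is Sigma
(13, -3) — d to each: Gemma:21, Mira:32, Orion:27, Sigma:12, Alpha:21 → nearest is Sigma
(-2, 16) — d to each: Gemma:11, Mira:17, Orion:18, Sigma:31, Alpha:30 → nearest is Gemma
(6, 5) — d to each: Gemma:13, Mira:25, Orion:20, Sigma:20, Alpha:19 → nearest is Gemma
2 of the 5 points have Sigma as nearest.

2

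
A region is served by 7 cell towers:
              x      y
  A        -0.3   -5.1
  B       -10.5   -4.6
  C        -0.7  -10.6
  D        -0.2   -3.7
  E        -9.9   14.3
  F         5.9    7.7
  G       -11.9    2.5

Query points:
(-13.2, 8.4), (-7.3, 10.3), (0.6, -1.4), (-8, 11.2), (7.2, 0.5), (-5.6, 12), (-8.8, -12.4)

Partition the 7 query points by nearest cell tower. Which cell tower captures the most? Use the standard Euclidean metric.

E

(-13.2, 8.4) — d² to each: A:348.66, B:176.29, C:517.25, D:315.41, E:45.7, F:365.3, G:36.5 → nearest is G
(-7.3, 10.3) — d² to each: A:286.16, B:232.25, C:480.37, D:246.41, E:22.76, F:181, G:82 → nearest is E
(0.6, -1.4) — d² to each: A:14.5, B:133.45, C:86.33, D:5.93, E:356.74, F:110.9, G:171.46 → nearest is D
(-8, 11.2) — d² to each: A:324.98, B:255.89, C:528.53, D:282.85, E:13.22, F:205.46, G:90.9 → nearest is E
(7.2, 0.5) — d² to each: A:87.61, B:339.3, C:185.62, D:72.4, E:482.85, F:53.53, G:368.81 → nearest is F
(-5.6, 12) — d² to each: A:320.5, B:299.57, C:534.77, D:275.65, E:23.78, F:150.74, G:129.94 → nearest is E
(-8.8, -12.4) — d² to each: A:125.54, B:63.73, C:68.85, D:149.65, E:714.1, F:620.1, G:231.62 → nearest is B
Tally — B:1, D:1, E:3, F:1, G:1. E captures the most (3).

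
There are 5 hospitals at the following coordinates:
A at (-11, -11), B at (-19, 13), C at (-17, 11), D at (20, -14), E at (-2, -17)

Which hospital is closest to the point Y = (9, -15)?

Since √ is increasing, it suffices to compare squared distances:
|YA|² = (9−(-11))² + (-15−(-11))² = 400 + 16 = 416
|YB|² = (9−(-19))² + (-15−13)² = 784 + 784 = 1568
|YC|² = (9−(-17))² + (-15−11)² = 676 + 676 = 1352
|YD|² = (9−20)² + (-15−(-14))² = 121 + 1 = 122
|YE|² = (9−(-2))² + (-15−(-17))² = 121 + 4 = 125
The smallest is to D, so Y lies in the Voronoi region of D.

D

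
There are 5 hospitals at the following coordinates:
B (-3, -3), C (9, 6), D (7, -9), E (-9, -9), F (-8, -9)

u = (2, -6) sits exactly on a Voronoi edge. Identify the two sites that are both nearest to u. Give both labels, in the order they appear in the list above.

B and D

Squared distances from u to each site:
|uB|² = (2−(-3))² + (-6−(-3))² = 25 + 9 = 34
|uC|² = (2−9)² + (-6−6)² = 49 + 144 = 193
|uD|² = (2−7)² + (-6−(-9))² = 25 + 9 = 34
|uE|² = (2−(-9))² + (-6−(-9))² = 121 + 9 = 130
|uF|² = (2−(-8))² + (-6−(-9))² = 100 + 9 = 109
u is equidistant from B and D (both at squared distance 34), and every other site is strictly farther — so u lies on the B–D Voronoi edge.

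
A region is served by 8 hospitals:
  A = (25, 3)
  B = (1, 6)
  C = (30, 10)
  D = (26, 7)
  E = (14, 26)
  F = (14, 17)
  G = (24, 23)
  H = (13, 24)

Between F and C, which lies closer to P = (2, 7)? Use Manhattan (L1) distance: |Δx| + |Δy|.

F

d(P,F) = |2−14| + |7−17| = 12 + 10 = 22
d(P,C) = |2−30| + |7−10| = 28 + 3 = 31
22 < 31, so F is closer.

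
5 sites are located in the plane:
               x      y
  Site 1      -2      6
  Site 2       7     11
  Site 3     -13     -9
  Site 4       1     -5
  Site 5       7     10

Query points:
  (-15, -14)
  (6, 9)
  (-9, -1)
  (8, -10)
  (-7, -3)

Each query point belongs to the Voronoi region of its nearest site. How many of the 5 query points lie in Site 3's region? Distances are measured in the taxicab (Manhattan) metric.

(-15, -14) — d to each: Site 1:33, Site 2:47, Site 3:7, Site 4:25, Site 5:46 → nearest is Site 3
(6, 9) — d to each: Site 1:11, Site 2:3, Site 3:37, Site 4:19, Site 5:2 → nearest is Site 5
(-9, -1) — d to each: Site 1:14, Site 2:28, Site 3:12, Site 4:14, Site 5:27 → nearest is Site 3
(8, -10) — d to each: Site 1:26, Site 2:22, Site 3:22, Site 4:12, Site 5:21 → nearest is Site 4
(-7, -3) — d to each: Site 1:14, Site 2:28, Site 3:12, Site 4:10, Site 5:27 → nearest is Site 4
2 of the 5 points have Site 3 as nearest.

2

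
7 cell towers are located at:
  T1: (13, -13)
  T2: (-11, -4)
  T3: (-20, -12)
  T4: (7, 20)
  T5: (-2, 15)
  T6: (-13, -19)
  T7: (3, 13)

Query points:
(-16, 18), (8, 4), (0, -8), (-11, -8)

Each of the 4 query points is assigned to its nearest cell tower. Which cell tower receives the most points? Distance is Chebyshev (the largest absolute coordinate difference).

(-16, 18) — d to each: T1:31, T2:22, T3:30, T4:23, T5:14, T6:37, T7:19 → nearest is T5
(8, 4) — d to each: T1:17, T2:19, T3:28, T4:16, T5:11, T6:23, T7:9 → nearest is T7
(0, -8) — d to each: T1:13, T2:11, T3:20, T4:28, T5:23, T6:13, T7:21 → nearest is T2
(-11, -8) — d to each: T1:24, T2:4, T3:9, T4:28, T5:23, T6:11, T7:21 → nearest is T2
Tally — T2:2, T5:1, T7:1. T2 captures the most (2).

T2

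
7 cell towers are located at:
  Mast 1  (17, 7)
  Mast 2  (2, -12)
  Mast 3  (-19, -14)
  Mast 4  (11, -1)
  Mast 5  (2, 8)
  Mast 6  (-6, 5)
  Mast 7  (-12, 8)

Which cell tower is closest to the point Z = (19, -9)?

Squared Euclidean distances:
d²(Z, Mast 1) = (19−17)² + (-9−7)² = 4 + 256 = 260
d²(Z, Mast 2) = (19−2)² + (-9−(-12))² = 289 + 9 = 298
d²(Z, Mast 3) = (19−(-19))² + (-9−(-14))² = 1444 + 25 = 1469
d²(Z, Mast 4) = (19−11)² + (-9−(-1))² = 64 + 64 = 128
d²(Z, Mast 5) = (19−2)² + (-9−8)² = 289 + 289 = 578
d²(Z, Mast 6) = (19−(-6))² + (-9−5)² = 625 + 196 = 821
d²(Z, Mast 7) = (19−(-12))² + (-9−8)² = 961 + 289 = 1250
Mast 4 is nearest.

Mast 4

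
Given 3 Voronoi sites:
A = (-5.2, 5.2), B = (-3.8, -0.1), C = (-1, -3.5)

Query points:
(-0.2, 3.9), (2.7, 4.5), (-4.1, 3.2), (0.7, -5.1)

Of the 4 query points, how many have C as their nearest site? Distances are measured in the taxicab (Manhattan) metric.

1

(-0.2, 3.9) — d to each: A:6.3, B:7.6, C:8.2 → nearest is A
(2.7, 4.5) — d to each: A:8.6, B:11.1, C:11.7 → nearest is A
(-4.1, 3.2) — d to each: A:3.1, B:3.6, C:9.8 → nearest is A
(0.7, -5.1) — d to each: A:16.2, B:9.5, C:3.3 → nearest is C
1 of the 4 points has C as nearest.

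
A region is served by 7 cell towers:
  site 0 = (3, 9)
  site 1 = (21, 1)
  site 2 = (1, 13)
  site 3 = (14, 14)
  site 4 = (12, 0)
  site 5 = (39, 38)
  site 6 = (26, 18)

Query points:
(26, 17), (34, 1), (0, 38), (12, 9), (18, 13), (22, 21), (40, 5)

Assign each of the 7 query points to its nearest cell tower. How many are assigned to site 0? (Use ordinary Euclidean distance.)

0

(26, 17) — d² to each: site 0:593, site 1:281, site 2:641, site 3:153, site 4:485, site 5:610, site 6:1 → nearest is site 6
(34, 1) — d² to each: site 0:1025, site 1:169, site 2:1233, site 3:569, site 4:485, site 5:1394, site 6:353 → nearest is site 1
(0, 38) — d² to each: site 0:850, site 1:1810, site 2:626, site 3:772, site 4:1588, site 5:1521, site 6:1076 → nearest is site 2
(12, 9) — d² to each: site 0:81, site 1:145, site 2:137, site 3:29, site 4:81, site 5:1570, site 6:277 → nearest is site 3
(18, 13) — d² to each: site 0:241, site 1:153, site 2:289, site 3:17, site 4:205, site 5:1066, site 6:89 → nearest is site 3
(22, 21) — d² to each: site 0:505, site 1:401, site 2:505, site 3:113, site 4:541, site 5:578, site 6:25 → nearest is site 6
(40, 5) — d² to each: site 0:1385, site 1:377, site 2:1585, site 3:757, site 4:809, site 5:1090, site 6:365 → nearest is site 6
0 of the 7 points have site 0 as nearest.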